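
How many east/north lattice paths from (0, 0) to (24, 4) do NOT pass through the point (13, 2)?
Number of paths = 12285

Total paths from (0, 0) to (24, 4): C(28, 24) = 20475. Paths through (13, 2): (paths (0, 0) → (13, 2)) × (paths (13, 2) → (24, 4)) = C(15, 13) · C(13, 11) = 105 · 78 = 8190. Avoidance count = 20475 − 8190 = 12285.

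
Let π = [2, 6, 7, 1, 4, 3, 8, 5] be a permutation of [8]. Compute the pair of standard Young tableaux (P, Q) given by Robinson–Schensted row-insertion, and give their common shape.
P = [1, 3, 5, 8] / [2, 4, 7] / [6];  Q = [1, 2, 3, 7] / [4, 5, 8] / [6];  common shape = (4, 3, 1)

Row-insert the values π_1, π_2, … into P one at a time, bumping the leftmost entry strictly greater than the inserted value down to the next row. The recording tableau Q records, in position (i, j), the step at which that cell was added to P.
  Insert 2 (step 1): P = [2];  Q = [1]
  Insert 6 (step 2): P = [2, 6];  Q = [1, 2]
  Insert 7 (step 3): P = [2, 6, 7];  Q = [1, 2, 3]
  Insert 1 (step 4): P = [1, 6, 7] / [2];  Q = [1, 2, 3] / [4]
  Insert 4 (step 5): P = [1, 4, 7] / [2, 6];  Q = [1, 2, 3] / [4, 5]
  Insert 3 (step 6): P = [1, 3, 7] / [2, 4] / [6];  Q = [1, 2, 3] / [4, 5] / [6]
  Insert 8 (step 7): P = [1, 3, 7, 8] / [2, 4] / [6];  Q = [1, 2, 3, 7] / [4, 5] / [6]
  Insert 5 (step 8): P = [1, 3, 5, 8] / [2, 4, 7] / [6];  Q = [1, 2, 3, 7] / [4, 5, 8] / [6]
Final shape: (4, 3, 1).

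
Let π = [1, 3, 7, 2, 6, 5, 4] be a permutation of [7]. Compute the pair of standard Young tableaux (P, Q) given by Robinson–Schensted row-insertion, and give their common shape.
P = [1, 2, 4] / [3, 5] / [6] / [7];  Q = [1, 2, 3] / [4, 5] / [6] / [7];  common shape = (3, 2, 1, 1)

Row-insert the values π_1, π_2, … into P one at a time, bumping the leftmost entry strictly greater than the inserted value down to the next row. The recording tableau Q records, in position (i, j), the step at which that cell was added to P.
  Insert 1 (step 1): P = [1];  Q = [1]
  Insert 3 (step 2): P = [1, 3];  Q = [1, 2]
  Insert 7 (step 3): P = [1, 3, 7];  Q = [1, 2, 3]
  Insert 2 (step 4): P = [1, 2, 7] / [3];  Q = [1, 2, 3] / [4]
  Insert 6 (step 5): P = [1, 2, 6] / [3, 7];  Q = [1, 2, 3] / [4, 5]
  Insert 5 (step 6): P = [1, 2, 5] / [3, 6] / [7];  Q = [1, 2, 3] / [4, 5] / [6]
  Insert 4 (step 7): P = [1, 2, 4] / [3, 5] / [6] / [7];  Q = [1, 2, 3] / [4, 5] / [6] / [7]
Final shape: (3, 2, 1, 1).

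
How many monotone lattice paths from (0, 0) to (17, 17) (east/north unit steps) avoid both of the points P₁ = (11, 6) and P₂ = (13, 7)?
Number of paths = 2140008452

Inclusion–exclusion. Total paths: C(34, 17) = 2333606220. Through P₁: C(17, 11)·C(17, 6) = 153165376. Through P₂: C(20, 13)·C(14, 4) = 77597520. Since P₁ is strictly southwest of P₂, a monotone path through both must visit P₁ then P₂; paths through both = C(17, 11)·C(3, 2)·C(14, 4) = 37165128. Avoid both = 2333606220 − 153165376 − 77597520 + 37165128 = 2140008452.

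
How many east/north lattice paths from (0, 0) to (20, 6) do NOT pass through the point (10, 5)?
Number of paths = 197197

Total paths from (0, 0) to (20, 6): C(26, 20) = 230230. Paths through (10, 5): (paths (0, 0) → (10, 5)) × (paths (10, 5) → (20, 6)) = C(15, 10) · C(11, 10) = 3003 · 11 = 33033. Avoidance count = 230230 − 33033 = 197197.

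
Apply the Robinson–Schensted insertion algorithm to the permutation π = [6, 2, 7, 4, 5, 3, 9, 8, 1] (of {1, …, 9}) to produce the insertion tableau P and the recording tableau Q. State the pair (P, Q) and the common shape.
P = [1, 3, 5, 8] / [2, 7, 9] / [4] / [6];  Q = [1, 3, 5, 7] / [2, 4, 8] / [6] / [9];  common shape = (4, 3, 1, 1)

Row-insert the values π_1, π_2, … into P one at a time, bumping the leftmost entry strictly greater than the inserted value down to the next row. The recording tableau Q records, in position (i, j), the step at which that cell was added to P.
  Insert 6 (step 1): P = [6];  Q = [1]
  Insert 2 (step 2): P = [2] / [6];  Q = [1] / [2]
  Insert 7 (step 3): P = [2, 7] / [6];  Q = [1, 3] / [2]
  Insert 4 (step 4): P = [2, 4] / [6, 7];  Q = [1, 3] / [2, 4]
  Insert 5 (step 5): P = [2, 4, 5] / [6, 7];  Q = [1, 3, 5] / [2, 4]
  Insert 3 (step 6): P = [2, 3, 5] / [4, 7] / [6];  Q = [1, 3, 5] / [2, 4] / [6]
  Insert 9 (step 7): P = [2, 3, 5, 9] / [4, 7] / [6];  Q = [1, 3, 5, 7] / [2, 4] / [6]
  Insert 8 (step 8): P = [2, 3, 5, 8] / [4, 7, 9] / [6];  Q = [1, 3, 5, 7] / [2, 4, 8] / [6]
  Insert 1 (step 9): P = [1, 3, 5, 8] / [2, 7, 9] / [4] / [6];  Q = [1, 3, 5, 7] / [2, 4, 8] / [6] / [9]
Final shape: (4, 3, 1, 1).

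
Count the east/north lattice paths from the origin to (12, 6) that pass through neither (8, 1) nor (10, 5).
Number of paths = 8826

Inclusion–exclusion. Total paths: C(18, 12) = 18564. Through P₁: C(9, 8)·C(9, 4) = 1134. Through P₂: C(15, 10)·C(3, 2) = 9009. Since P₁ is strictly southwest of P₂, a monotone path through both must visit P₁ then P₂; paths through both = C(9, 8)·C(6, 2)·C(3, 2) = 405. Avoid both = 18564 − 1134 − 9009 + 405 = 8826.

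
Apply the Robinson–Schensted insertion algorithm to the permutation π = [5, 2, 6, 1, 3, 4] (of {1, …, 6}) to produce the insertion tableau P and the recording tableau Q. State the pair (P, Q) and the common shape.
P = [1, 3, 4] / [2, 6] / [5];  Q = [1, 3, 6] / [2, 5] / [4];  common shape = (3, 2, 1)

Row-insert the values π_1, π_2, … into P one at a time, bumping the leftmost entry strictly greater than the inserted value down to the next row. The recording tableau Q records, in position (i, j), the step at which that cell was added to P.
  Insert 5 (step 1): P = [5];  Q = [1]
  Insert 2 (step 2): P = [2] / [5];  Q = [1] / [2]
  Insert 6 (step 3): P = [2, 6] / [5];  Q = [1, 3] / [2]
  Insert 1 (step 4): P = [1, 6] / [2] / [5];  Q = [1, 3] / [2] / [4]
  Insert 3 (step 5): P = [1, 3] / [2, 6] / [5];  Q = [1, 3] / [2, 5] / [4]
  Insert 4 (step 6): P = [1, 3, 4] / [2, 6] / [5];  Q = [1, 3, 6] / [2, 5] / [4]
Final shape: (3, 2, 1).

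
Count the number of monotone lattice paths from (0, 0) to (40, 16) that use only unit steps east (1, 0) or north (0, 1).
Number of paths = 41648951840265

A monotone lattice path from (0, 0) to (40, 16) consists of 40 east steps and 16 north steps in some order, so it is determined by which 40 of the 56 steps are east. The count is C(56, 40) = 41648951840265.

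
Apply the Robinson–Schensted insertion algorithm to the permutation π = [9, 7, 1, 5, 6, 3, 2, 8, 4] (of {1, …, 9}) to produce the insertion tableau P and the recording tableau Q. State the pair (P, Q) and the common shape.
P = [1, 2, 4, 8] / [3, 6] / [5] / [7] / [9];  Q = [1, 4, 5, 8] / [2, 9] / [3] / [6] / [7];  common shape = (4, 2, 1, 1, 1)

Row-insert the values π_1, π_2, … into P one at a time, bumping the leftmost entry strictly greater than the inserted value down to the next row. The recording tableau Q records, in position (i, j), the step at which that cell was added to P.
  Insert 9 (step 1): P = [9];  Q = [1]
  Insert 7 (step 2): P = [7] / [9];  Q = [1] / [2]
  Insert 1 (step 3): P = [1] / [7] / [9];  Q = [1] / [2] / [3]
  Insert 5 (step 4): P = [1, 5] / [7] / [9];  Q = [1, 4] / [2] / [3]
  Insert 6 (step 5): P = [1, 5, 6] / [7] / [9];  Q = [1, 4, 5] / [2] / [3]
  Insert 3 (step 6): P = [1, 3, 6] / [5] / [7] / [9];  Q = [1, 4, 5] / [2] / [3] / [6]
  Insert 2 (step 7): P = [1, 2, 6] / [3] / [5] / [7] / [9];  Q = [1, 4, 5] / [2] / [3] / [6] / [7]
  Insert 8 (step 8): P = [1, 2, 6, 8] / [3] / [5] / [7] / [9];  Q = [1, 4, 5, 8] / [2] / [3] / [6] / [7]
  Insert 4 (step 9): P = [1, 2, 4, 8] / [3, 6] / [5] / [7] / [9];  Q = [1, 4, 5, 8] / [2, 9] / [3] / [6] / [7]
Final shape: (4, 2, 1, 1, 1).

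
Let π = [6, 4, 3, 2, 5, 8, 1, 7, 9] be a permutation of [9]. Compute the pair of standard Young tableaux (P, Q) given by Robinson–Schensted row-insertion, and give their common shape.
P = [1, 5, 7, 9] / [2, 8] / [3] / [4] / [6];  Q = [1, 5, 6, 9] / [2, 8] / [3] / [4] / [7];  common shape = (4, 2, 1, 1, 1)

Row-insert the values π_1, π_2, … into P one at a time, bumping the leftmost entry strictly greater than the inserted value down to the next row. The recording tableau Q records, in position (i, j), the step at which that cell was added to P.
  Insert 6 (step 1): P = [6];  Q = [1]
  Insert 4 (step 2): P = [4] / [6];  Q = [1] / [2]
  Insert 3 (step 3): P = [3] / [4] / [6];  Q = [1] / [2] / [3]
  Insert 2 (step 4): P = [2] / [3] / [4] / [6];  Q = [1] / [2] / [3] / [4]
  Insert 5 (step 5): P = [2, 5] / [3] / [4] / [6];  Q = [1, 5] / [2] / [3] / [4]
  Insert 8 (step 6): P = [2, 5, 8] / [3] / [4] / [6];  Q = [1, 5, 6] / [2] / [3] / [4]
  Insert 1 (step 7): P = [1, 5, 8] / [2] / [3] / [4] / [6];  Q = [1, 5, 6] / [2] / [3] / [4] / [7]
  Insert 7 (step 8): P = [1, 5, 7] / [2, 8] / [3] / [4] / [6];  Q = [1, 5, 6] / [2, 8] / [3] / [4] / [7]
  Insert 9 (step 9): P = [1, 5, 7, 9] / [2, 8] / [3] / [4] / [6];  Q = [1, 5, 6, 9] / [2, 8] / [3] / [4] / [7]
Final shape: (4, 2, 1, 1, 1).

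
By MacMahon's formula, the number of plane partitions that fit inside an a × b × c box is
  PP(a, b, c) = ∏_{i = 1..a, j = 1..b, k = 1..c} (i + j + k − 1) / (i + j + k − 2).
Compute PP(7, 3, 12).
PP(7, 3, 12) = 1577078895600

Evaluate the triple product over i = 1..7, j = 1..3, k = 1..12. The factors are (2/1) · (3/2) · (4/3) · (5/4) · (6/5) · (7/6) · (8/7) · (9/8) · … (252 factors total). The numerators and denominators telescope so the product is an integer; carrying out the multiplication exactly gives PP(7, 3, 12) = 1577078895600.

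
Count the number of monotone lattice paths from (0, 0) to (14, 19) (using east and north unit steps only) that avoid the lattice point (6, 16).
Number of paths = 806498055

Total paths from (0, 0) to (14, 19): C(33, 14) = 818809200. Paths through (6, 16): (paths (0, 0) → (6, 16)) × (paths (6, 16) → (14, 19)) = C(22, 6) · C(11, 8) = 74613 · 165 = 12311145. Avoidance count = 818809200 − 12311145 = 806498055.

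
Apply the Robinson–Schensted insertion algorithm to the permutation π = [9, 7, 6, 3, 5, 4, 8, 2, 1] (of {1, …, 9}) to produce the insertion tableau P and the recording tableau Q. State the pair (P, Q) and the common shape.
P = [1, 4, 8] / [2] / [3] / [5] / [6] / [7] / [9];  Q = [1, 5, 7] / [2] / [3] / [4] / [6] / [8] / [9];  common shape = (3, 1, 1, 1, 1, 1, 1)

Row-insert the values π_1, π_2, … into P one at a time, bumping the leftmost entry strictly greater than the inserted value down to the next row. The recording tableau Q records, in position (i, j), the step at which that cell was added to P.
  Insert 9 (step 1): P = [9];  Q = [1]
  Insert 7 (step 2): P = [7] / [9];  Q = [1] / [2]
  Insert 6 (step 3): P = [6] / [7] / [9];  Q = [1] / [2] / [3]
  Insert 3 (step 4): P = [3] / [6] / [7] / [9];  Q = [1] / [2] / [3] / [4]
  Insert 5 (step 5): P = [3, 5] / [6] / [7] / [9];  Q = [1, 5] / [2] / [3] / [4]
  Insert 4 (step 6): P = [3, 4] / [5] / [6] / [7] / [9];  Q = [1, 5] / [2] / [3] / [4] / [6]
  Insert 8 (step 7): P = [3, 4, 8] / [5] / [6] / [7] / [9];  Q = [1, 5, 7] / [2] / [3] / [4] / [6]
  Insert 2 (step 8): P = [2, 4, 8] / [3] / [5] / [6] / [7] / [9];  Q = [1, 5, 7] / [2] / [3] / [4] / [6] / [8]
  Insert 1 (step 9): P = [1, 4, 8] / [2] / [3] / [5] / [6] / [7] / [9];  Q = [1, 5, 7] / [2] / [3] / [4] / [6] / [8] / [9]
Final shape: (3, 1, 1, 1, 1, 1, 1).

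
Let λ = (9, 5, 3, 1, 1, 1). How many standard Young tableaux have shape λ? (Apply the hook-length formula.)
# SYT of shape (9, 5, 3, 1, 1, 1) = 73902400

Hook-length formula: f^λ = n! / Π hook(c), product over all cells c of the Young diagram. For λ = (9, 5, 3, 1, 1, 1), n = 20 boxes. Hook lengths by row (left-to-right, top-to-bottom): [14, 10, 9, 7, 6, 4, 3, 2, 1]; [9, 5, 4, 2, 1]; [6, 2, 1]; [3]; [2]; [1]. Product of hooks = 32920473600. So f^λ = 20! / 32920473600 = 2432902008176640000 / 32920473600 = 73902400.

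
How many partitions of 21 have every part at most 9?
p(21, parts ≤ 9) = 598

Use the recurrence p(n, m) = p(n, m−1) + p(n−m, m): either the largest part is < m (count p(n, m−1)) or the largest part is exactly m (remove one copy of m, count p(n−m, m)). With p(0, ·) = 1 this gives p(21, parts ≤ 9) = 598. (By conjugating Young diagrams, this also counts partitions of 21 into at most 9 parts.)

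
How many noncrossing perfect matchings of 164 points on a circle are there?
C_82 = 17526585015616776834735140517915655636396234280

These noncrossing handshakes are counted by the Catalan number C_n = (1/(n + 1)) · C(2n, n). For n = 82: C_82 = (1/83) · C(164, 82) = 1454706556296192477283016662986999417820887445240/83 = 17526585015616776834735140517915655636396234280.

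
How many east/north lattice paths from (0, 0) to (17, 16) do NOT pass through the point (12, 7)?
Number of paths = 1065926334

Total paths from (0, 0) to (17, 16): C(33, 17) = 1166803110. Paths through (12, 7): (paths (0, 0) → (12, 7)) × (paths (12, 7) → (17, 16)) = C(19, 12) · C(14, 5) = 50388 · 2002 = 100876776. Avoidance count = 1166803110 − 100876776 = 1065926334.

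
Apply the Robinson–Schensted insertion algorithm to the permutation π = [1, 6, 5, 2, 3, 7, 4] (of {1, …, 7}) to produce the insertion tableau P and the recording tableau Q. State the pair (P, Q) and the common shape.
P = [1, 2, 3, 4] / [5, 7] / [6];  Q = [1, 2, 5, 6] / [3, 7] / [4];  common shape = (4, 2, 1)

Row-insert the values π_1, π_2, … into P one at a time, bumping the leftmost entry strictly greater than the inserted value down to the next row. The recording tableau Q records, in position (i, j), the step at which that cell was added to P.
  Insert 1 (step 1): P = [1];  Q = [1]
  Insert 6 (step 2): P = [1, 6];  Q = [1, 2]
  Insert 5 (step 3): P = [1, 5] / [6];  Q = [1, 2] / [3]
  Insert 2 (step 4): P = [1, 2] / [5] / [6];  Q = [1, 2] / [3] / [4]
  Insert 3 (step 5): P = [1, 2, 3] / [5] / [6];  Q = [1, 2, 5] / [3] / [4]
  Insert 7 (step 6): P = [1, 2, 3, 7] / [5] / [6];  Q = [1, 2, 5, 6] / [3] / [4]
  Insert 4 (step 7): P = [1, 2, 3, 4] / [5, 7] / [6];  Q = [1, 2, 5, 6] / [3, 7] / [4]
Final shape: (4, 2, 1).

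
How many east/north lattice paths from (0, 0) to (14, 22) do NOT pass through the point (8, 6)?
Number of paths = 3572234361

Total paths from (0, 0) to (14, 22): C(36, 14) = 3796297200. Paths through (8, 6): (paths (0, 0) → (8, 6)) × (paths (8, 6) → (14, 22)) = C(14, 8) · C(22, 6) = 3003 · 74613 = 224062839. Avoidance count = 3796297200 − 224062839 = 3572234361.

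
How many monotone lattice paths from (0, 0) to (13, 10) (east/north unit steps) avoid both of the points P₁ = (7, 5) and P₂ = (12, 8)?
Number of paths = 533308

Inclusion–exclusion. Total paths: C(23, 13) = 1144066. Through P₁: C(12, 7)·C(11, 6) = 365904. Through P₂: C(20, 12)·C(3, 1) = 377910. Since P₁ is strictly southwest of P₂, a monotone path through both must visit P₁ then P₂; paths through both = C(12, 7)·C(8, 5)·C(3, 1) = 133056. Avoid both = 1144066 − 365904 − 377910 + 133056 = 533308.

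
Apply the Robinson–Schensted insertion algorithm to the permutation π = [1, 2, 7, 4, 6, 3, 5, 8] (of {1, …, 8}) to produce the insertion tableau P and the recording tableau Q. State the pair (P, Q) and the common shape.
P = [1, 2, 3, 5, 8] / [4, 6] / [7];  Q = [1, 2, 3, 5, 8] / [4, 7] / [6];  common shape = (5, 2, 1)

Row-insert the values π_1, π_2, … into P one at a time, bumping the leftmost entry strictly greater than the inserted value down to the next row. The recording tableau Q records, in position (i, j), the step at which that cell was added to P.
  Insert 1 (step 1): P = [1];  Q = [1]
  Insert 2 (step 2): P = [1, 2];  Q = [1, 2]
  Insert 7 (step 3): P = [1, 2, 7];  Q = [1, 2, 3]
  Insert 4 (step 4): P = [1, 2, 4] / [7];  Q = [1, 2, 3] / [4]
  Insert 6 (step 5): P = [1, 2, 4, 6] / [7];  Q = [1, 2, 3, 5] / [4]
  Insert 3 (step 6): P = [1, 2, 3, 6] / [4] / [7];  Q = [1, 2, 3, 5] / [4] / [6]
  Insert 5 (step 7): P = [1, 2, 3, 5] / [4, 6] / [7];  Q = [1, 2, 3, 5] / [4, 7] / [6]
  Insert 8 (step 8): P = [1, 2, 3, 5, 8] / [4, 6] / [7];  Q = [1, 2, 3, 5, 8] / [4, 7] / [6]
Final shape: (5, 2, 1).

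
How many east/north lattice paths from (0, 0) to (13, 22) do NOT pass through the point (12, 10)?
Number of paths = 1467931402

Total paths from (0, 0) to (13, 22): C(35, 13) = 1476337800. Paths through (12, 10): (paths (0, 0) → (12, 10)) × (paths (12, 10) → (13, 22)) = C(22, 12) · C(13, 1) = 646646 · 13 = 8406398. Avoidance count = 1476337800 − 8406398 = 1467931402.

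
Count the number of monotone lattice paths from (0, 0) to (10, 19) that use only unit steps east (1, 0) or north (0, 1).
Number of paths = 20030010

A monotone lattice path from (0, 0) to (10, 19) consists of 10 east steps and 19 north steps in some order, so it is determined by which 10 of the 29 steps are east. The count is C(29, 10) = 20030010.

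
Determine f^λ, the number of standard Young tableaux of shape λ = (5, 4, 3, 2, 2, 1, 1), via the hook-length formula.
# SYT of shape (5, 4, 3, 2, 2, 1, 1) = 13366080

Hook-length formula: f^λ = n! / Π hook(c), product over all cells c of the Young diagram. For λ = (5, 4, 3, 2, 2, 1, 1), n = 18 boxes. Hook lengths by row (left-to-right, top-to-bottom): [11, 8, 5, 3, 1]; [9, 6, 3, 1]; [7, 4, 1]; [5, 2]; [4, 1]; [2]; [1]. Product of hooks = 479001600. So f^λ = 18! / 479001600 = 6402373705728000 / 479001600 = 13366080.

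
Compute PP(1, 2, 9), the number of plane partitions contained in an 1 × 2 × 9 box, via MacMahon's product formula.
PP(1, 2, 9) = 55

Evaluate the triple product over i = 1..1, j = 1..2, k = 1..9. The factors are (2/1) · (3/2) · (4/3) · (5/4) · (6/5) · (7/6) · (8/7) · (9/8) · … (18 factors total). The numerators and denominators telescope so the product is an integer; carrying out the multiplication exactly gives PP(1, 2, 9) = 55.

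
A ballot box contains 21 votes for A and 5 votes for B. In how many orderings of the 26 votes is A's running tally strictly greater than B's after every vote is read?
Strict-lead orderings = 40480

Total orderings of the 26 votes with 21 for A: C(26, 21) = 65780. By the Bertrand ballot formula (Cycle Lemma / reflection principle), the number of orderings in which A is strictly ahead of B throughout is (p − q)/(p + q) · C(p + q, p) = (21 − 5)/(21 + 5) · 65780 = 40480.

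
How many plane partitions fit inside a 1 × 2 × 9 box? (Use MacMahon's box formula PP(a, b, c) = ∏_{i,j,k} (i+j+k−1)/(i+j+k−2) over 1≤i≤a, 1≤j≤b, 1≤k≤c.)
PP(1, 2, 9) = 55

Evaluate the triple product over i = 1..1, j = 1..2, k = 1..9. The factors are (2/1) · (3/2) · (4/3) · (5/4) · (6/5) · (7/6) · (8/7) · (9/8) · … (18 factors total). The numerators and denominators telescope so the product is an integer; carrying out the multiplication exactly gives PP(1, 2, 9) = 55.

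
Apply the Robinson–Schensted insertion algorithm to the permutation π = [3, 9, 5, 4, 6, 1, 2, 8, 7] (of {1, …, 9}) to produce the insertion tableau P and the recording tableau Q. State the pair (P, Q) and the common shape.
P = [1, 2, 6, 7] / [3, 4, 8] / [5] / [9];  Q = [1, 2, 5, 8] / [3, 7, 9] / [4] / [6];  common shape = (4, 3, 1, 1)

Row-insert the values π_1, π_2, … into P one at a time, bumping the leftmost entry strictly greater than the inserted value down to the next row. The recording tableau Q records, in position (i, j), the step at which that cell was added to P.
  Insert 3 (step 1): P = [3];  Q = [1]
  Insert 9 (step 2): P = [3, 9];  Q = [1, 2]
  Insert 5 (step 3): P = [3, 5] / [9];  Q = [1, 2] / [3]
  Insert 4 (step 4): P = [3, 4] / [5] / [9];  Q = [1, 2] / [3] / [4]
  Insert 6 (step 5): P = [3, 4, 6] / [5] / [9];  Q = [1, 2, 5] / [3] / [4]
  Insert 1 (step 6): P = [1, 4, 6] / [3] / [5] / [9];  Q = [1, 2, 5] / [3] / [4] / [6]
  Insert 2 (step 7): P = [1, 2, 6] / [3, 4] / [5] / [9];  Q = [1, 2, 5] / [3, 7] / [4] / [6]
  Insert 8 (step 8): P = [1, 2, 6, 8] / [3, 4] / [5] / [9];  Q = [1, 2, 5, 8] / [3, 7] / [4] / [6]
  Insert 7 (step 9): P = [1, 2, 6, 7] / [3, 4, 8] / [5] / [9];  Q = [1, 2, 5, 8] / [3, 7, 9] / [4] / [6]
Final shape: (4, 3, 1, 1).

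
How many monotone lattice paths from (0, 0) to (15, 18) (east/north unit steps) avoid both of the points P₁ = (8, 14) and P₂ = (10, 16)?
Number of paths = 860378805

Inclusion–exclusion. Total paths: C(33, 15) = 1037158320. Through P₁: C(22, 8)·C(11, 7) = 105524100. Through P₂: C(26, 10)·C(7, 5) = 111546435. Since P₁ is strictly southwest of P₂, a monotone path through both must visit P₁ then P₂; paths through both = C(22, 8)·C(4, 2)·C(7, 5) = 40291020. Avoid both = 1037158320 − 105524100 − 111546435 + 40291020 = 860378805.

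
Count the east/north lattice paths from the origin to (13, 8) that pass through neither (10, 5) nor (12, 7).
Number of paths = 78690

Inclusion–exclusion. Total paths: C(21, 13) = 203490. Through P₁: C(15, 10)·C(6, 3) = 60060. Through P₂: C(19, 12)·C(2, 1) = 100776. Since P₁ is strictly southwest of P₂, a monotone path through both must visit P₁ then P₂; paths through both = C(15, 10)·C(4, 2)·C(2, 1) = 36036. Avoid both = 203490 − 60060 − 100776 + 36036 = 78690.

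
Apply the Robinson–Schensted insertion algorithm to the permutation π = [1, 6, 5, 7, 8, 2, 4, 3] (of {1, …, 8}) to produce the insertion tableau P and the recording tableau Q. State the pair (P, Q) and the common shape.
P = [1, 2, 3, 8] / [4, 7] / [5] / [6];  Q = [1, 2, 4, 5] / [3, 7] / [6] / [8];  common shape = (4, 2, 1, 1)

Row-insert the values π_1, π_2, … into P one at a time, bumping the leftmost entry strictly greater than the inserted value down to the next row. The recording tableau Q records, in position (i, j), the step at which that cell was added to P.
  Insert 1 (step 1): P = [1];  Q = [1]
  Insert 6 (step 2): P = [1, 6];  Q = [1, 2]
  Insert 5 (step 3): P = [1, 5] / [6];  Q = [1, 2] / [3]
  Insert 7 (step 4): P = [1, 5, 7] / [6];  Q = [1, 2, 4] / [3]
  Insert 8 (step 5): P = [1, 5, 7, 8] / [6];  Q = [1, 2, 4, 5] / [3]
  Insert 2 (step 6): P = [1, 2, 7, 8] / [5] / [6];  Q = [1, 2, 4, 5] / [3] / [6]
  Insert 4 (step 7): P = [1, 2, 4, 8] / [5, 7] / [6];  Q = [1, 2, 4, 5] / [3, 7] / [6]
  Insert 3 (step 8): P = [1, 2, 3, 8] / [4, 7] / [5] / [6];  Q = [1, 2, 4, 5] / [3, 7] / [6] / [8]
Final shape: (4, 2, 1, 1).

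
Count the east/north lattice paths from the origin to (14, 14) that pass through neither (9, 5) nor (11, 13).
Number of paths = 26484380

Inclusion–exclusion. Total paths: C(28, 14) = 40116600. Through P₁: C(14, 9)·C(14, 5) = 4008004. Through P₂: C(24, 11)·C(4, 3) = 9984576. Since P₁ is strictly southwest of P₂, a monotone path through both must visit P₁ then P₂; paths through both = C(14, 9)·C(10, 2)·C(4, 3) = 360360. Avoid both = 40116600 − 4008004 − 9984576 + 360360 = 26484380.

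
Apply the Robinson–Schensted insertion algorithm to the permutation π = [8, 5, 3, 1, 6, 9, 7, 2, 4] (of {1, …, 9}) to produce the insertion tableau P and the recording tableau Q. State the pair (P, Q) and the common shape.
P = [1, 2, 4] / [3, 6, 7] / [5, 9] / [8];  Q = [1, 5, 6] / [2, 7, 9] / [3, 8] / [4];  common shape = (3, 3, 2, 1)

Row-insert the values π_1, π_2, … into P one at a time, bumping the leftmost entry strictly greater than the inserted value down to the next row. The recording tableau Q records, in position (i, j), the step at which that cell was added to P.
  Insert 8 (step 1): P = [8];  Q = [1]
  Insert 5 (step 2): P = [5] / [8];  Q = [1] / [2]
  Insert 3 (step 3): P = [3] / [5] / [8];  Q = [1] / [2] / [3]
  Insert 1 (step 4): P = [1] / [3] / [5] / [8];  Q = [1] / [2] / [3] / [4]
  Insert 6 (step 5): P = [1, 6] / [3] / [5] / [8];  Q = [1, 5] / [2] / [3] / [4]
  Insert 9 (step 6): P = [1, 6, 9] / [3] / [5] / [8];  Q = [1, 5, 6] / [2] / [3] / [4]
  Insert 7 (step 7): P = [1, 6, 7] / [3, 9] / [5] / [8];  Q = [1, 5, 6] / [2, 7] / [3] / [4]
  Insert 2 (step 8): P = [1, 2, 7] / [3, 6] / [5, 9] / [8];  Q = [1, 5, 6] / [2, 7] / [3, 8] / [4]
  Insert 4 (step 9): P = [1, 2, 4] / [3, 6, 7] / [5, 9] / [8];  Q = [1, 5, 6] / [2, 7, 9] / [3, 8] / [4]
Final shape: (3, 3, 2, 1).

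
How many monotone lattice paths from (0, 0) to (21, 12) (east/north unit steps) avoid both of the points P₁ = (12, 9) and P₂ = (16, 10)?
Number of paths = 209468935

Inclusion–exclusion. Total paths: C(33, 21) = 354817320. Through P₁: C(21, 12)·C(12, 9) = 64664600. Through P₂: C(26, 16)·C(7, 5) = 111546435. Since P₁ is strictly southwest of P₂, a monotone path through both must visit P₁ then P₂; paths through both = C(21, 12)·C(5, 4)·C(7, 5) = 30862650. Avoid both = 354817320 − 64664600 − 111546435 + 30862650 = 209468935.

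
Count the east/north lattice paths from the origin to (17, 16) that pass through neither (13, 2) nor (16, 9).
Number of paths = 1150238810

Inclusion–exclusion. Total paths: C(33, 17) = 1166803110. Through P₁: C(15, 13)·C(18, 4) = 321300. Through P₂: C(25, 16)·C(8, 1) = 16343800. Since P₁ is strictly southwest of P₂, a monotone path through both must visit P₁ then P₂; paths through both = C(15, 13)·C(10, 3)·C(8, 1) = 100800. Avoid both = 1166803110 − 321300 − 16343800 + 100800 = 1150238810.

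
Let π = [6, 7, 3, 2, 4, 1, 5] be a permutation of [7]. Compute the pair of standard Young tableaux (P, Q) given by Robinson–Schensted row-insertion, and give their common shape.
P = [1, 4, 5] / [2, 7] / [3] / [6];  Q = [1, 2, 7] / [3, 5] / [4] / [6];  common shape = (3, 2, 1, 1)

Row-insert the values π_1, π_2, … into P one at a time, bumping the leftmost entry strictly greater than the inserted value down to the next row. The recording tableau Q records, in position (i, j), the step at which that cell was added to P.
  Insert 6 (step 1): P = [6];  Q = [1]
  Insert 7 (step 2): P = [6, 7];  Q = [1, 2]
  Insert 3 (step 3): P = [3, 7] / [6];  Q = [1, 2] / [3]
  Insert 2 (step 4): P = [2, 7] / [3] / [6];  Q = [1, 2] / [3] / [4]
  Insert 4 (step 5): P = [2, 4] / [3, 7] / [6];  Q = [1, 2] / [3, 5] / [4]
  Insert 1 (step 6): P = [1, 4] / [2, 7] / [3] / [6];  Q = [1, 2] / [3, 5] / [4] / [6]
  Insert 5 (step 7): P = [1, 4, 5] / [2, 7] / [3] / [6];  Q = [1, 2, 7] / [3, 5] / [4] / [6]
Final shape: (3, 2, 1, 1).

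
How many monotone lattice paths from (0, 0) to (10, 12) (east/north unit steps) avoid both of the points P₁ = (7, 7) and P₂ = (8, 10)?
Number of paths = 274274

Inclusion–exclusion. Total paths: C(22, 10) = 646646. Through P₁: C(14, 7)·C(8, 3) = 192192. Through P₂: C(18, 8)·C(4, 2) = 262548. Since P₁ is strictly southwest of P₂, a monotone path through both must visit P₁ then P₂; paths through both = C(14, 7)·C(4, 1)·C(4, 2) = 82368. Avoid both = 646646 − 192192 − 262548 + 82368 = 274274.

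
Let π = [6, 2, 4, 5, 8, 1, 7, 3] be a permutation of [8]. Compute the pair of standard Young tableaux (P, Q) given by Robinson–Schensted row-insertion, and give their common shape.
P = [1, 3, 5, 7] / [2, 4] / [6, 8];  Q = [1, 3, 4, 5] / [2, 7] / [6, 8];  common shape = (4, 2, 2)

Row-insert the values π_1, π_2, … into P one at a time, bumping the leftmost entry strictly greater than the inserted value down to the next row. The recording tableau Q records, in position (i, j), the step at which that cell was added to P.
  Insert 6 (step 1): P = [6];  Q = [1]
  Insert 2 (step 2): P = [2] / [6];  Q = [1] / [2]
  Insert 4 (step 3): P = [2, 4] / [6];  Q = [1, 3] / [2]
  Insert 5 (step 4): P = [2, 4, 5] / [6];  Q = [1, 3, 4] / [2]
  Insert 8 (step 5): P = [2, 4, 5, 8] / [6];  Q = [1, 3, 4, 5] / [2]
  Insert 1 (step 6): P = [1, 4, 5, 8] / [2] / [6];  Q = [1, 3, 4, 5] / [2] / [6]
  Insert 7 (step 7): P = [1, 4, 5, 7] / [2, 8] / [6];  Q = [1, 3, 4, 5] / [2, 7] / [6]
  Insert 3 (step 8): P = [1, 3, 5, 7] / [2, 4] / [6, 8];  Q = [1, 3, 4, 5] / [2, 7] / [6, 8]
Final shape: (4, 2, 2).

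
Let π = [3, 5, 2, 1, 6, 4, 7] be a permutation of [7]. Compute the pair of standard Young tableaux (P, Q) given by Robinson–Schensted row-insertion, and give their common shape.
P = [1, 4, 6, 7] / [2, 5] / [3];  Q = [1, 2, 5, 7] / [3, 6] / [4];  common shape = (4, 2, 1)

Row-insert the values π_1, π_2, … into P one at a time, bumping the leftmost entry strictly greater than the inserted value down to the next row. The recording tableau Q records, in position (i, j), the step at which that cell was added to P.
  Insert 3 (step 1): P = [3];  Q = [1]
  Insert 5 (step 2): P = [3, 5];  Q = [1, 2]
  Insert 2 (step 3): P = [2, 5] / [3];  Q = [1, 2] / [3]
  Insert 1 (step 4): P = [1, 5] / [2] / [3];  Q = [1, 2] / [3] / [4]
  Insert 6 (step 5): P = [1, 5, 6] / [2] / [3];  Q = [1, 2, 5] / [3] / [4]
  Insert 4 (step 6): P = [1, 4, 6] / [2, 5] / [3];  Q = [1, 2, 5] / [3, 6] / [4]
  Insert 7 (step 7): P = [1, 4, 6, 7] / [2, 5] / [3];  Q = [1, 2, 5, 7] / [3, 6] / [4]
Final shape: (4, 2, 1).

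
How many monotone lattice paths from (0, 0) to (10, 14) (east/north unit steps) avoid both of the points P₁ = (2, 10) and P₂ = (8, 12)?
Number of paths = 1183854

Inclusion–exclusion. Total paths: C(24, 10) = 1961256. Through P₁: C(12, 2)·C(12, 8) = 32670. Through P₂: C(20, 8)·C(4, 2) = 755820. Since P₁ is strictly southwest of P₂, a monotone path through both must visit P₁ then P₂; paths through both = C(12, 2)·C(8, 6)·C(4, 2) = 11088. Avoid both = 1961256 − 32670 − 755820 + 11088 = 1183854.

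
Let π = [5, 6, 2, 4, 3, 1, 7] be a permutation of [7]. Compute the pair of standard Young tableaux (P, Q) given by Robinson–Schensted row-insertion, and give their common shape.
P = [1, 3, 7] / [2, 6] / [4] / [5];  Q = [1, 2, 7] / [3, 4] / [5] / [6];  common shape = (3, 2, 1, 1)

Row-insert the values π_1, π_2, … into P one at a time, bumping the leftmost entry strictly greater than the inserted value down to the next row. The recording tableau Q records, in position (i, j), the step at which that cell was added to P.
  Insert 5 (step 1): P = [5];  Q = [1]
  Insert 6 (step 2): P = [5, 6];  Q = [1, 2]
  Insert 2 (step 3): P = [2, 6] / [5];  Q = [1, 2] / [3]
  Insert 4 (step 4): P = [2, 4] / [5, 6];  Q = [1, 2] / [3, 4]
  Insert 3 (step 5): P = [2, 3] / [4, 6] / [5];  Q = [1, 2] / [3, 4] / [5]
  Insert 1 (step 6): P = [1, 3] / [2, 6] / [4] / [5];  Q = [1, 2] / [3, 4] / [5] / [6]
  Insert 7 (step 7): P = [1, 3, 7] / [2, 6] / [4] / [5];  Q = [1, 2, 7] / [3, 4] / [5] / [6]
Final shape: (3, 2, 1, 1).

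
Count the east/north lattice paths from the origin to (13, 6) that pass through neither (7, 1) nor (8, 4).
Number of paths = 13713

Inclusion–exclusion. Total paths: C(19, 13) = 27132. Through P₁: C(8, 7)·C(11, 6) = 3696. Through P₂: C(12, 8)·C(7, 5) = 10395. Since P₁ is strictly southwest of P₂, a monotone path through both must visit P₁ then P₂; paths through both = C(8, 7)·C(4, 1)·C(7, 5) = 672. Avoid both = 27132 − 3696 − 10395 + 672 = 13713.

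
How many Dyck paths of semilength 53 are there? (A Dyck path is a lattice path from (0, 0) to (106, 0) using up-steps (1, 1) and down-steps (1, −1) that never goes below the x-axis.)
C_53 = 116157871455782434250553845880

These Dyck paths are counted by the Catalan number C_n = (1/(n + 1)) · C(2n, n). For n = 53: C_53 = (1/54) · C(106, 53) = 6272525058612251449529907677520/54 = 116157871455782434250553845880.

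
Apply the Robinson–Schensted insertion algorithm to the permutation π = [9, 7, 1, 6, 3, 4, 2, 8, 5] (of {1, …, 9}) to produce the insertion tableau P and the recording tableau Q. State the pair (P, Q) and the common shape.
P = [1, 2, 4, 5] / [3, 8] / [6] / [7] / [9];  Q = [1, 4, 6, 8] / [2, 9] / [3] / [5] / [7];  common shape = (4, 2, 1, 1, 1)

Row-insert the values π_1, π_2, … into P one at a time, bumping the leftmost entry strictly greater than the inserted value down to the next row. The recording tableau Q records, in position (i, j), the step at which that cell was added to P.
  Insert 9 (step 1): P = [9];  Q = [1]
  Insert 7 (step 2): P = [7] / [9];  Q = [1] / [2]
  Insert 1 (step 3): P = [1] / [7] / [9];  Q = [1] / [2] / [3]
  Insert 6 (step 4): P = [1, 6] / [7] / [9];  Q = [1, 4] / [2] / [3]
  Insert 3 (step 5): P = [1, 3] / [6] / [7] / [9];  Q = [1, 4] / [2] / [3] / [5]
  Insert 4 (step 6): P = [1, 3, 4] / [6] / [7] / [9];  Q = [1, 4, 6] / [2] / [3] / [5]
  Insert 2 (step 7): P = [1, 2, 4] / [3] / [6] / [7] / [9];  Q = [1, 4, 6] / [2] / [3] / [5] / [7]
  Insert 8 (step 8): P = [1, 2, 4, 8] / [3] / [6] / [7] / [9];  Q = [1, 4, 6, 8] / [2] / [3] / [5] / [7]
  Insert 5 (step 9): P = [1, 2, 4, 5] / [3, 8] / [6] / [7] / [9];  Q = [1, 4, 6, 8] / [2, 9] / [3] / [5] / [7]
Final shape: (4, 2, 1, 1, 1).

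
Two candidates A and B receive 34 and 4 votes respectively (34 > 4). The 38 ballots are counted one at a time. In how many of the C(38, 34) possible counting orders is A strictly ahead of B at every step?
Strict-lead orderings = 58275

Total orderings of the 38 votes with 34 for A: C(38, 34) = 73815. By the Bertrand ballot formula (Cycle Lemma / reflection principle), the number of orderings in which A is strictly ahead of B throughout is (p − q)/(p + q) · C(p + q, p) = (34 − 4)/(34 + 4) · 73815 = 58275.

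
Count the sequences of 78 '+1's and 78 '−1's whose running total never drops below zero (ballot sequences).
C_78 = 73745243611532458459690151854647329239335600

These ballot sequences are counted by the Catalan number C_n = (1/(n + 1)) · C(2n, n). For n = 78: C_78 = (1/79) · C(156, 78) = 5825874245311064218315521996517139009907512400/79 = 73745243611532458459690151854647329239335600.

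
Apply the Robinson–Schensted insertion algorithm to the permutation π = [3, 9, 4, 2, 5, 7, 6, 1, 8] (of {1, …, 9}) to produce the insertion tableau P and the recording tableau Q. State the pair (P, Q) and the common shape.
P = [1, 4, 5, 6, 8] / [2, 7] / [3] / [9];  Q = [1, 2, 5, 6, 9] / [3, 7] / [4] / [8];  common shape = (5, 2, 1, 1)

Row-insert the values π_1, π_2, … into P one at a time, bumping the leftmost entry strictly greater than the inserted value down to the next row. The recording tableau Q records, in position (i, j), the step at which that cell was added to P.
  Insert 3 (step 1): P = [3];  Q = [1]
  Insert 9 (step 2): P = [3, 9];  Q = [1, 2]
  Insert 4 (step 3): P = [3, 4] / [9];  Q = [1, 2] / [3]
  Insert 2 (step 4): P = [2, 4] / [3] / [9];  Q = [1, 2] / [3] / [4]
  Insert 5 (step 5): P = [2, 4, 5] / [3] / [9];  Q = [1, 2, 5] / [3] / [4]
  Insert 7 (step 6): P = [2, 4, 5, 7] / [3] / [9];  Q = [1, 2, 5, 6] / [3] / [4]
  Insert 6 (step 7): P = [2, 4, 5, 6] / [3, 7] / [9];  Q = [1, 2, 5, 6] / [3, 7] / [4]
  Insert 1 (step 8): P = [1, 4, 5, 6] / [2, 7] / [3] / [9];  Q = [1, 2, 5, 6] / [3, 7] / [4] / [8]
  Insert 8 (step 9): P = [1, 4, 5, 6, 8] / [2, 7] / [3] / [9];  Q = [1, 2, 5, 6, 9] / [3, 7] / [4] / [8]
Final shape: (5, 2, 1, 1).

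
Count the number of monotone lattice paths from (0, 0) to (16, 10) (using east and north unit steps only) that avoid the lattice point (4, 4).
Number of paths = 4012255

Total paths from (0, 0) to (16, 10): C(26, 16) = 5311735. Paths through (4, 4): (paths (0, 0) → (4, 4)) × (paths (4, 4) → (16, 10)) = C(8, 4) · C(18, 12) = 70 · 18564 = 1299480. Avoidance count = 5311735 − 1299480 = 4012255.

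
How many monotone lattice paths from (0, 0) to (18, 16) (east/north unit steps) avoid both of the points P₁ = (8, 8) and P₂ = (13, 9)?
Number of paths = 1307997570

Inclusion–exclusion. Total paths: C(34, 18) = 2203961430. Through P₁: C(16, 8)·C(18, 10) = 563165460. Through P₂: C(22, 13)·C(12, 5) = 393956640. Since P₁ is strictly southwest of P₂, a monotone path through both must visit P₁ then P₂; paths through both = C(16, 8)·C(6, 5)·C(12, 5) = 61158240. Avoid both = 2203961430 − 563165460 − 393956640 + 61158240 = 1307997570.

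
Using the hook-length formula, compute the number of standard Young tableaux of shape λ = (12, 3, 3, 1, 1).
# SYT of shape (12, 3, 3, 1, 1) = 3730650

Hook-length formula: f^λ = n! / Π hook(c), product over all cells c of the Young diagram. For λ = (12, 3, 3, 1, 1), n = 20 boxes. Hook lengths by row (left-to-right, top-to-bottom): [16, 13, 12, 9, 8, 7, 6, 5, 4, 3, 2, 1]; [6, 3, 2]; [5, 2, 1]; [2]; [1]. Product of hooks = 652138905600. So f^λ = 20! / 652138905600 = 2432902008176640000 / 652138905600 = 3730650.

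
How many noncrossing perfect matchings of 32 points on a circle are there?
C_16 = 35357670

These noncrossing handshakes are counted by the Catalan number C_n = (1/(n + 1)) · C(2n, n). For n = 16: C_16 = (1/17) · C(32, 16) = 601080390/17 = 35357670.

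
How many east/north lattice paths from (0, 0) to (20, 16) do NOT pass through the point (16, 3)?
Number of paths = 7305565890

Total paths from (0, 0) to (20, 16): C(36, 20) = 7307872110. Paths through (16, 3): (paths (0, 0) → (16, 3)) × (paths (16, 3) → (20, 16)) = C(19, 16) · C(17, 4) = 969 · 2380 = 2306220. Avoidance count = 7307872110 − 2306220 = 7305565890.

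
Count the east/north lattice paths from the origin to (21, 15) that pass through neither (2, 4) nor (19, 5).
Number of paths = 4745705616

Inclusion–exclusion. Total paths: C(36, 21) = 5567902560. Through P₁: C(6, 2)·C(30, 19) = 819409500. Through P₂: C(24, 19)·C(12, 2) = 2805264. Since P₁ is strictly southwest of P₂, a monotone path through both must visit P₁ then P₂; paths through both = C(6, 2)·C(18, 17)·C(12, 2) = 17820. Avoid both = 5567902560 − 819409500 − 2805264 + 17820 = 4745705616.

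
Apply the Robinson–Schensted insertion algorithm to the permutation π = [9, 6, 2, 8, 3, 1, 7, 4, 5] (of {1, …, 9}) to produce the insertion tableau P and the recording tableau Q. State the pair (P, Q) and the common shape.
P = [1, 3, 4, 5] / [2, 7] / [6, 8] / [9];  Q = [1, 4, 7, 9] / [2, 5] / [3, 8] / [6];  common shape = (4, 2, 2, 1)

Row-insert the values π_1, π_2, … into P one at a time, bumping the leftmost entry strictly greater than the inserted value down to the next row. The recording tableau Q records, in position (i, j), the step at which that cell was added to P.
  Insert 9 (step 1): P = [9];  Q = [1]
  Insert 6 (step 2): P = [6] / [9];  Q = [1] / [2]
  Insert 2 (step 3): P = [2] / [6] / [9];  Q = [1] / [2] / [3]
  Insert 8 (step 4): P = [2, 8] / [6] / [9];  Q = [1, 4] / [2] / [3]
  Insert 3 (step 5): P = [2, 3] / [6, 8] / [9];  Q = [1, 4] / [2, 5] / [3]
  Insert 1 (step 6): P = [1, 3] / [2, 8] / [6] / [9];  Q = [1, 4] / [2, 5] / [3] / [6]
  Insert 7 (step 7): P = [1, 3, 7] / [2, 8] / [6] / [9];  Q = [1, 4, 7] / [2, 5] / [3] / [6]
  Insert 4 (step 8): P = [1, 3, 4] / [2, 7] / [6, 8] / [9];  Q = [1, 4, 7] / [2, 5] / [3, 8] / [6]
  Insert 5 (step 9): P = [1, 3, 4, 5] / [2, 7] / [6, 8] / [9];  Q = [1, 4, 7, 9] / [2, 5] / [3, 8] / [6]
Final shape: (4, 2, 2, 1).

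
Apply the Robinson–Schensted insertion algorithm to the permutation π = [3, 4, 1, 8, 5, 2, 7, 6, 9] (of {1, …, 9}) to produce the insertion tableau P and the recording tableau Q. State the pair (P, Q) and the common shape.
P = [1, 2, 5, 6, 9] / [3, 4, 7] / [8];  Q = [1, 2, 4, 7, 9] / [3, 5, 8] / [6];  common shape = (5, 3, 1)

Row-insert the values π_1, π_2, … into P one at a time, bumping the leftmost entry strictly greater than the inserted value down to the next row. The recording tableau Q records, in position (i, j), the step at which that cell was added to P.
  Insert 3 (step 1): P = [3];  Q = [1]
  Insert 4 (step 2): P = [3, 4];  Q = [1, 2]
  Insert 1 (step 3): P = [1, 4] / [3];  Q = [1, 2] / [3]
  Insert 8 (step 4): P = [1, 4, 8] / [3];  Q = [1, 2, 4] / [3]
  Insert 5 (step 5): P = [1, 4, 5] / [3, 8];  Q = [1, 2, 4] / [3, 5]
  Insert 2 (step 6): P = [1, 2, 5] / [3, 4] / [8];  Q = [1, 2, 4] / [3, 5] / [6]
  Insert 7 (step 7): P = [1, 2, 5, 7] / [3, 4] / [8];  Q = [1, 2, 4, 7] / [3, 5] / [6]
  Insert 6 (step 8): P = [1, 2, 5, 6] / [3, 4, 7] / [8];  Q = [1, 2, 4, 7] / [3, 5, 8] / [6]
  Insert 9 (step 9): P = [1, 2, 5, 6, 9] / [3, 4, 7] / [8];  Q = [1, 2, 4, 7, 9] / [3, 5, 8] / [6]
Final shape: (5, 3, 1).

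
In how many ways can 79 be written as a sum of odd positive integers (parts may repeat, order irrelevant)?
p_odd(79) = 70488

Enumerate partitions using only odd parts via the recurrence o(n, m) = o(n, m−2) + o(n−m, m) over odd m, starting from the largest odd part ≤ n. This gives p_odd(79) = 70488. (Euler's theorem: equals the count of distinct-part partitions.)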